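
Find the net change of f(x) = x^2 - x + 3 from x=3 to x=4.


Net change = f(b) - f(a)
f(x) = x^2 - x + 3
Compute f(4):
f(4) = 1 * 4^2 - 1 * 4 + 3
= 16 - 4 + 3
= 15
Compute f(3):
f(3) = 1 * 3^2 - 1 * 3 + 3
= 9 - 3 + 3
= 9
Net change = 15 - 9 = 6

6


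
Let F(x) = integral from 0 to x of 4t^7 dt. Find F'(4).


By the Fundamental Theorem of Calculus (Part 1):
If F(x) = integral from 0 to x of f(t) dt, then F'(x) = f(x)
Here f(t) = 4t^7
So F'(x) = 4x^7
Evaluate at x = 4:
F'(4) = 4 * 4^7
= 4 * 16384
= 65536

65536


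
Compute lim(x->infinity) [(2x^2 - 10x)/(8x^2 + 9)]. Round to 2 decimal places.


For limits at infinity with equal-degree polynomials,
we compare leading coefficients.
Numerator leading term: 2x^2
Denominator leading term: 8x^2
Divide both by x^2:
lim = (2 - 10/x) / (8 + 9/x^2)
As x -> infinity, the 1/x and 1/x^2 terms vanish:
= 2/8 = 1/4 = 0.25

0.25


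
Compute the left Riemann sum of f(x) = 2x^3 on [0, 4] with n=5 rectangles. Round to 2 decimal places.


Left Riemann sum uses left endpoints of each subinterval.
Interval: [0, 4], n = 5
dx = (4 - 0) / 5 = 4/5
Left endpoints: [0, 4/5, 8/5, 12/5, 16/5]
f values: [0, 128/125, 1024/125, 3456/125, 8192/125]
Sum = dx * (sum of f values)
= 4/5 * 512/5
= 2048/25 = 81.92

81.92


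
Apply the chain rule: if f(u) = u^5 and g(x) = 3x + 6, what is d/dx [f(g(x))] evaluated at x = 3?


Using the chain rule: (f(g(x)))' = f'(g(x)) * g'(x)
First, find g(3):
g(3) = 3 * 3 + 6 = 15
Next, f'(u) = 5u^4
And g'(x) = 3
So f'(g(3)) * g'(3)
= 5 * 15^4 * 3
= 5 * 50625 * 3
= 759375

759375


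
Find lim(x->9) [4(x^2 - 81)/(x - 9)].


Direct substitution gives 0/0, so we factor the numerator.
Factor: 4(x^2 - 81) = 4 * (x - 9)(x + 9)
Cancel the common factor (x - 9):
4(x^2 - 81)/(x - 9) = 4 * (x + 9)
Now substitute x = 9:
= 4 * (9 + 9) = 72

72


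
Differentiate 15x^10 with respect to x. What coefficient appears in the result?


We apply the power rule: d/dx [ax^n] = a*n * x^(n-1)
d/dx [15x^10]
= 15 * 10 * x^(10-1)
= 150x^9
The coefficient is 150

150


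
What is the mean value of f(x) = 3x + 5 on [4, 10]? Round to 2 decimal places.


Average value = 1/(b-a) * integral from a to b of f(x) dx
First compute the integral of 3x + 5:
F(x) = (3/2)x^2 + 5x
F(10) = 3/2 * 100 + 5 * 10 = 200
F(4) = 3/2 * 16 + 5 * 4 = 44
Integral = 200 - 44 = 156
Average = 156 / (10 - 4) = 156 / 6
= 26 = 26.00

26.00


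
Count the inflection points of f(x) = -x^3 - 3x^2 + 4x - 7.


Inflection points occur where f''(x) = 0 and concavity changes.
f(x) = -x^3 - 3x^2 + 4x - 7
f'(x) = -3x^2 - 6x + 4
f''(x) = -6x - 6
Set f''(x) = 0:
-6x - 6 = 0
x = 6 / (-6) = -1
Since f''(x) is linear (degree 1), it changes sign at this point.
Therefore there is exactly 1 inflection point.

1


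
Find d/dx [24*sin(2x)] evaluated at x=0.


Apply the chain rule to differentiate 24*sin(2x):
d/dx [24*sin(2x)]
= 24 * cos(2x) * d/dx(2x)
= 24 * 2 * cos(2x)
= 48 * cos(2x)
Evaluate at x = 0:
= 48 * cos(0)
= 48 * 1
= 48

48


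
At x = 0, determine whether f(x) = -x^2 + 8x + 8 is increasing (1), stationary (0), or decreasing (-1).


Compute f'(x) to determine behavior:
f'(x) = -2x + 8
f'(0) = -2 * 0 + 8
= 0 + 8
= 8
Since f'(0) > 0, the function is increasing (1)

1


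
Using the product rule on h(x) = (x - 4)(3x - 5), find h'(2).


Let u(x) = x - 4 and v(x) = 3x - 5
u'(x) = 1
v'(x) = 3
Product rule: h'(x) = u'(x)*v(x) + u(x)*v'(x)
= 1 * (3x - 5) + (x - 4) * 3
At x = 2:
u(2) = 1 * 2 - 4 = -2
v(2) = 3 * 2 - 5 = 1
h'(2) = 1 * 1 + (-2) * 3
= 1 - 6
= -5

-5


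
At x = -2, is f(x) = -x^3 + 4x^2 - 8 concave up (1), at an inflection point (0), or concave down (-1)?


Concavity is determined by the sign of f''(x).
f(x) = -x^3 + 4x^2 - 8
f'(x) = -3x^2 + 8x
f''(x) = -6x + 8
f''(-2) = -6 * (-2) + 8
= 12 + 8
= 20
Since f''(-2) > 0, the function is concave up (1)

1


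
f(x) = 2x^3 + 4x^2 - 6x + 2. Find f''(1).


First derivative:
f'(x) = 6x^2 + 8x - 6
Second derivative:
f''(x) = 12x + 8
Substitute x = 1:
f''(1) = 12 * 1 + 8
= 12 + 8
= 20

20


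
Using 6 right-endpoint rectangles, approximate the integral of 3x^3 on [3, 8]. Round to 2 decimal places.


Right Riemann sum uses right endpoints of each subinterval.
Interval: [3, 8], n = 6
dx = (8 - 3) / 6 = 5/6
Right endpoints: [23/6, 14/3, 11/2, 19/3, 43/6, 8]
f values: [12167/72, 2744/9, 3993/8, 6859/9, 79507/72, 1536]
Sum = dx * (sum of f values)
= 5/6 * 35003/8
= 175015/48 ≈ 3646.15

3646.15


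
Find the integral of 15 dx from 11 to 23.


The integral of a constant k over [a, b] equals k * (b - a).
integral from 11 to 23 of 15 dx
= 15 * (23 - 11)
= 15 * 12
= 180

180


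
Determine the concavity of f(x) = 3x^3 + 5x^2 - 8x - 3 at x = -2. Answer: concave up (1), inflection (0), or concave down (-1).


Concavity is determined by the sign of f''(x).
f(x) = 3x^3 + 5x^2 - 8x - 3
f'(x) = 9x^2 + 10x - 8
f''(x) = 18x + 10
f''(-2) = 18 * (-2) + 10
= -36 + 10
= -26
Since f''(-2) < 0, the function is concave down (-1)

-1


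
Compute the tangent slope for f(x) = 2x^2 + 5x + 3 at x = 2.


The slope of the tangent line equals f'(x) at the point.
f(x) = 2x^2 + 5x + 3
f'(x) = 4x + 5
At x = 2:
f'(2) = 4 * 2 + 5
= 8 + 5
= 13

13


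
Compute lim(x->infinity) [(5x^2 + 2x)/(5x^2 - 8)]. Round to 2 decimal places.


For limits at infinity with equal-degree polynomials,
we compare leading coefficients.
Numerator leading term: 5x^2
Denominator leading term: 5x^2
Divide both by x^2:
lim = (5 + 2/x) / (5 - 8/x^2)
As x -> infinity, the 1/x and 1/x^2 terms vanish:
= 5/5 = 1 = 1.00

1.00


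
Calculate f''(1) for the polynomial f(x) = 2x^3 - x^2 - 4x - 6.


First derivative:
f'(x) = 6x^2 - 2x - 4
Second derivative:
f''(x) = 12x - 2
Substitute x = 1:
f''(1) = 12 * 1 - 2
= 12 - 2
= 10

10


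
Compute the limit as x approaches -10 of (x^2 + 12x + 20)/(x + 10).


Direct substitution gives 0/0, so we factor the numerator.
Factor: (x^2 + 12x + 20) = (x + 10)(x + 2)
Cancel the common factor (x + 10):
(x^2 + 12x + 20)/(x + 10) = (x + 2)
Now substitute x = -10:
= (-10) - (-2) = -8

-8


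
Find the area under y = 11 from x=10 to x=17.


The area under a constant function y = 11 is a rectangle.
Width = 17 - 10 = 7
Height = 11
Area = width * height
= 7 * 11
= 77

77


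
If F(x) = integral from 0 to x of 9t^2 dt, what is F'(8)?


By the Fundamental Theorem of Calculus (Part 1):
If F(x) = integral from 0 to x of f(t) dt, then F'(x) = f(x)
Here f(t) = 9t^2
So F'(x) = 9x^2
Evaluate at x = 8:
F'(8) = 9 * 8^2
= 9 * 64
= 576

576


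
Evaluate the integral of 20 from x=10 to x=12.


The integral of a constant k over [a, b] equals k * (b - a).
integral from 10 to 12 of 20 dx
= 20 * (12 - 10)
= 20 * 2
= 40

40


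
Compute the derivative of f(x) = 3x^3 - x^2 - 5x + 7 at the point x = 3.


Differentiate f(x) = 3x^3 - x^2 - 5x + 7 term by term:
f'(x) = 9x^2 - 2x - 5
Substitute x = 3:
f'(3) = 9 * 3^2 - 2 * 3 - 5
= 81 - 6 - 5
= 70

70


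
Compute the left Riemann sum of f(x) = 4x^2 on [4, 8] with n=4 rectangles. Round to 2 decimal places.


Left Riemann sum uses left endpoints of each subinterval.
Interval: [4, 8], n = 4
dx = (8 - 4) / 4 = 1
Left endpoints: [4, 5, 6, 7]
f values: [64, 100, 144, 196]
Sum = dx * (sum of f values)
= 1 * 504
= 504 = 504.00

504.00


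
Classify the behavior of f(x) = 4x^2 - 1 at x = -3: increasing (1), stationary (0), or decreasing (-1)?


Compute f'(x) to determine behavior:
f'(x) = 8x
f'(-3) = 8 * (-3) + 0
= -24 + 0
= -24
Since f'(-3) < 0, the function is decreasing (-1)

-1


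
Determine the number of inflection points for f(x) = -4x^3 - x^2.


Inflection points occur where f''(x) = 0 and concavity changes.
f(x) = -4x^3 - x^2
f'(x) = -12x^2 - 2x
f''(x) = -24x - 2
Set f''(x) = 0:
-24x - 2 = 0
x = 2 / (-24) = -1/12
Since f''(x) is linear (degree 1), it changes sign at this point.
Therefore there is exactly 1 inflection point.

1


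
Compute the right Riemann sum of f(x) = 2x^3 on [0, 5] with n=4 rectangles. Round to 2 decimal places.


Right Riemann sum uses right endpoints of each subinterval.
Interval: [0, 5], n = 4
dx = (5 - 0) / 4 = 5/4
Right endpoints: [5/4, 5/2, 15/4, 5]
f values: [125/32, 125/4, 3375/32, 250]
Sum = dx * (sum of f values)
= 5/4 * 3125/8
= 15625/32 ≈ 488.28

488.28


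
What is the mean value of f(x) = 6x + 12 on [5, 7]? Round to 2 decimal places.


Average value = 1/(b-a) * integral from a to b of f(x) dx
First compute the integral of 6x + 12:
F(x) = 3x^2 + 12x
F(7) = 3 * 49 + 12 * 7 = 231
F(5) = 3 * 25 + 12 * 5 = 135
Integral = 231 - 135 = 96
Average = 96 / (7 - 5) = 96 / 2
= 48 = 48.00

48.00


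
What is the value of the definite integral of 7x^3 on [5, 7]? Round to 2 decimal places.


Find the antiderivative of 7x^3:
F(x) = 7/4 * x^4
Apply the Fundamental Theorem of Calculus:
F(7) - F(5)
= 7/4 * 7^4 - 7/4 * 5^4
= 7/4 * (2401 - 625)
= 7/4 * 1776
= 3108 = 3108.00

3108.00


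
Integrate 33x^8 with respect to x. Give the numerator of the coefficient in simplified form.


Apply the power rule for integration:
integral of ax^n dx = a/(n+1) * x^(n+1) + C
integral of 33x^8 dx
= 33/9 * x^9 + C
= 11/3 * x^9 + C
The coefficient in lowest terms is 11/3, and its numerator is 11

11


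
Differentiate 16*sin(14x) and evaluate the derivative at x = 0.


Apply the chain rule to differentiate 16*sin(14x):
d/dx [16*sin(14x)]
= 16 * cos(14x) * d/dx(14x)
= 16 * 14 * cos(14x)
= 224 * cos(14x)
Evaluate at x = 0:
= 224 * cos(0)
= 224 * 1
= 224

224


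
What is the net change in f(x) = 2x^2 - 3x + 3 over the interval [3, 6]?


Net change = f(b) - f(a)
f(x) = 2x^2 - 3x + 3
Compute f(6):
f(6) = 2 * 6^2 - 3 * 6 + 3
= 72 - 18 + 3
= 57
Compute f(3):
f(3) = 2 * 3^2 - 3 * 3 + 3
= 18 - 9 + 3
= 12
Net change = 57 - 12 = 45

45


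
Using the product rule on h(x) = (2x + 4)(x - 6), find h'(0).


Let u(x) = 2x + 4 and v(x) = x - 6
u'(x) = 2
v'(x) = 1
Product rule: h'(x) = u'(x)*v(x) + u(x)*v'(x)
= 2 * (x - 6) + (2x + 4) * 1
At x = 0:
u(0) = 2 * 0 + 4 = 4
v(0) = 1 * 0 - 6 = -6
h'(0) = 2 * (-6) + 4 * 1
= -12 + 4
= -8

-8


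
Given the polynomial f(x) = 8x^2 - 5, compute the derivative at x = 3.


Differentiate term by term using power and sum rules:
f(x) = 8x^2 - 5
f'(x) = 16x
Substitute x = 3:
f'(3) = 16 * 3 + 0
= 48 + 0
= 48

48


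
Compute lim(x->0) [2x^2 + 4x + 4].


Since polynomials are continuous, we use direct substitution.
lim(x->0) of 2x^2 + 4x + 4
= 2 * 0^2 + 4 * 0 + 4
= 0 + 0 + 4
= 4

4


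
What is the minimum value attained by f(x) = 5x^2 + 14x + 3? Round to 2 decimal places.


For a quadratic f(x) = ax^2 + bx + c with a > 0, the minimum is at the vertex.
Vertex x-coordinate: x = -b/(2a)
x = -(14) / (2 * 5)
x = -14/10 = -7/5
Substitute back to find the minimum value:
f(-7/5) = 5 * (-7/5)^2 + 14 * (-7/5) + 3
= 49/5 - 98/5 + 3
= -34/5 = -6.80

-6.80


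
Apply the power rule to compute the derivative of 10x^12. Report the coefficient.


We apply the power rule: d/dx [ax^n] = a*n * x^(n-1)
d/dx [10x^12]
= 10 * 12 * x^(12-1)
= 120x^11
The coefficient is 120

120


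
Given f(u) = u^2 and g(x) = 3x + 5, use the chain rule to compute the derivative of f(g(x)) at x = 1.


Using the chain rule: (f(g(x)))' = f'(g(x)) * g'(x)
First, find g(1):
g(1) = 3 * 1 + 5 = 8
Next, f'(u) = 2u
And g'(x) = 3
So f'(g(1)) * g'(1)
= 2 * 8 * 3
= 48

48


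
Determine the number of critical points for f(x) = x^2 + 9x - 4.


Find where f'(x) = 0:
f'(x) = 2x + 9
Set f'(x) = 0:
2x + 9 = 0
x = -9 / 2 = -9/2
This is a linear equation in x, so there is exactly one solution.
Number of critical points: 1

1


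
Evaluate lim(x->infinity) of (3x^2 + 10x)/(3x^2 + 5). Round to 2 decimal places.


For limits at infinity with equal-degree polynomials,
we compare leading coefficients.
Numerator leading term: 3x^2
Denominator leading term: 3x^2
Divide both by x^2:
lim = (3 + 10/x) / (3 + 5/x^2)
As x -> infinity, the 1/x and 1/x^2 terms vanish:
= 3/3 = 1 = 1.00

1.00


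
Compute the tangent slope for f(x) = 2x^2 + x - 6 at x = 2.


The slope of the tangent line equals f'(x) at the point.
f(x) = 2x^2 + x - 6
f'(x) = 4x + 1
At x = 2:
f'(2) = 4 * 2 + 1
= 8 + 1
= 9

9


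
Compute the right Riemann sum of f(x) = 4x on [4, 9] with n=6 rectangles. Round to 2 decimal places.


Right Riemann sum uses right endpoints of each subinterval.
Interval: [4, 9], n = 6
dx = (9 - 4) / 6 = 5/6
Right endpoints: [29/6, 17/3, 13/2, 22/3, 49/6, 9]
f values: [58/3, 68/3, 26, 88/3, 98/3, 36]
Sum = dx * (sum of f values)
= 5/6 * 166
= 415/3 ≈ 138.33

138.33


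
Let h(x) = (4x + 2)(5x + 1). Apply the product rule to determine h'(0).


Let u(x) = 4x + 2 and v(x) = 5x + 1
u'(x) = 4
v'(x) = 5
Product rule: h'(x) = u'(x)*v(x) + u(x)*v'(x)
= 4 * (5x + 1) + (4x + 2) * 5
At x = 0:
u(0) = 4 * 0 + 2 = 2
v(0) = 5 * 0 + 1 = 1
h'(0) = 4 * 1 + 2 * 5
= 4 + 10
= 14

14


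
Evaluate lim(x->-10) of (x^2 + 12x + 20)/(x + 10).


Direct substitution gives 0/0, so we factor the numerator.
Factor: (x^2 + 12x + 20) = (x + 10)(x + 2)
Cancel the common factor (x + 10):
(x^2 + 12x + 20)/(x + 10) = (x + 2)
Now substitute x = -10:
= (-10) - (-2) = -8

-8


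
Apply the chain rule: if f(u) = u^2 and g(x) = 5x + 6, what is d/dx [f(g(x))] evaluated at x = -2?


Using the chain rule: (f(g(x)))' = f'(g(x)) * g'(x)
First, find g(-2):
g(-2) = 5 * (-2) + 6 = -4
Next, f'(u) = 2u
And g'(x) = 5
So f'(g(-2)) * g'(-2)
= 2 * (-4) * 5
= -40

-40


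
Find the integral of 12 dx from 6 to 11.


The integral of a constant k over [a, b] equals k * (b - a).
integral from 6 to 11 of 12 dx
= 12 * (11 - 6)
= 12 * 5
= 60

60


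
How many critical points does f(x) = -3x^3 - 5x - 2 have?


Find where f'(x) = 0:
f(x) = -3x^3 - 5x - 2
f'(x) = -9x^2 - 5
This is a quadratic in x. Use the discriminant to count real roots.
Discriminant = (0)^2 - 4 * (-9) * (-5)
= 0 - 180
= -180
Since discriminant < 0, f'(x) = 0 has no real solutions.
Number of critical points: 0

0


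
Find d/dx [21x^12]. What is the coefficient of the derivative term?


We apply the power rule: d/dx [ax^n] = a*n * x^(n-1)
d/dx [21x^12]
= 21 * 12 * x^(12-1)
= 252x^11
The coefficient is 252

252


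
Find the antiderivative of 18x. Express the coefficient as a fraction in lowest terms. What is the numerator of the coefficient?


Apply the power rule for integration:
integral of ax^n dx = a/(n+1) * x^(n+1) + C
integral of 18x dx
= 18/2 * x^2 + C
= 9 * x^2 + C
The coefficient in lowest terms is 9 = 9/1, so its numerator is 9

9


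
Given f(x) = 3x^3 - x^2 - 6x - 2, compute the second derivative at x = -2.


First derivative:
f'(x) = 9x^2 - 2x - 6
Second derivative:
f''(x) = 18x - 2
Substitute x = -2:
f''(-2) = 18 * (-2) - 2
= -36 - 2
= -38

-38


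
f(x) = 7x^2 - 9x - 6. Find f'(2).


Differentiate term by term using power and sum rules:
f(x) = 7x^2 - 9x - 6
f'(x) = 14x - 9
Substitute x = 2:
f'(2) = 14 * 2 - 9
= 28 - 9
= 19

19


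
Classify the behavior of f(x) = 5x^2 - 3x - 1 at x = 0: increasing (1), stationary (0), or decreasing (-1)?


Compute f'(x) to determine behavior:
f'(x) = 10x - 3
f'(0) = 10 * 0 - 3
= 0 - 3
= -3
Since f'(0) < 0, the function is decreasing (-1)

-1


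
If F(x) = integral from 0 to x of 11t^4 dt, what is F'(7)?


By the Fundamental Theorem of Calculus (Part 1):
If F(x) = integral from 0 to x of f(t) dt, then F'(x) = f(x)
Here f(t) = 11t^4
So F'(x) = 11x^4
Evaluate at x = 7:
F'(7) = 11 * 7^4
= 11 * 2401
= 26411

26411


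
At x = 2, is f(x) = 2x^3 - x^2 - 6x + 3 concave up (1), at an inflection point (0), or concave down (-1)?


Concavity is determined by the sign of f''(x).
f(x) = 2x^3 - x^2 - 6x + 3
f'(x) = 6x^2 - 2x - 6
f''(x) = 12x - 2
f''(2) = 12 * 2 - 2
= 24 - 2
= 22
Since f''(2) > 0, the function is concave up (1)

1


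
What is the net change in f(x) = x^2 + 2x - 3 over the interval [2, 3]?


Net change = f(b) - f(a)
f(x) = x^2 + 2x - 3
Compute f(3):
f(3) = 1 * 3^2 + 2 * 3 - 3
= 9 + 6 - 3
= 12
Compute f(2):
f(2) = 1 * 2^2 + 2 * 2 - 3
= 4 + 4 - 3
= 5
Net change = 12 - 5 = 7

7


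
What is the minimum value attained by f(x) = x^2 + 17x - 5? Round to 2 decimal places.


For a quadratic f(x) = ax^2 + bx + c with a > 0, the minimum is at the vertex.
Vertex x-coordinate: x = -b/(2a)
x = -(17) / (2 * 1)
x = -17/2
Substitute back to find the minimum value:
f(-17/2) = 1 * (-17/2)^2 + 17 * (-17/2) - 5
= 289/4 - 289/2 - 5
= -309/4 = -77.25

-77.25


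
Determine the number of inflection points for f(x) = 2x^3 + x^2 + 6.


Inflection points occur where f''(x) = 0 and concavity changes.
f(x) = 2x^3 + x^2 + 6
f'(x) = 6x^2 + 2x
f''(x) = 12x + 2
Set f''(x) = 0:
12x + 2 = 0
x = -2 / 12 = -1/6
Since f''(x) is linear (degree 1), it changes sign at this point.
Therefore there is exactly 1 inflection point.

1


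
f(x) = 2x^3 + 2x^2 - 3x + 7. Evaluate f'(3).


Differentiate f(x) = 2x^3 + 2x^2 - 3x + 7 term by term:
f'(x) = 6x^2 + 4x - 3
Substitute x = 3:
f'(3) = 6 * 3^2 + 4 * 3 - 3
= 54 + 12 - 3
= 63

63


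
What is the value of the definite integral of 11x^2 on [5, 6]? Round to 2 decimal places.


Find the antiderivative of 11x^2:
F(x) = 11/3 * x^3
Apply the Fundamental Theorem of Calculus:
F(6) - F(5)
= 11/3 * 6^3 - 11/3 * 5^3
= 11/3 * (216 - 125)
= 11/3 * 91
= 1001/3 ≈ 333.67

333.67


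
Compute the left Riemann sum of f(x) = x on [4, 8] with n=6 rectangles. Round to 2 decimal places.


Left Riemann sum uses left endpoints of each subinterval.
Interval: [4, 8], n = 6
dx = (8 - 4) / 6 = 2/3
Left endpoints: [4, 14/3, 16/3, 6, 20/3, 22/3]
f values: [4, 14/3, 16/3, 6, 20/3, 22/3]
Sum = dx * (sum of f values)
= 2/3 * 34
= 68/3 ≈ 22.67

22.67


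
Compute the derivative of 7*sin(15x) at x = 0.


Apply the chain rule to differentiate 7*sin(15x):
d/dx [7*sin(15x)]
= 7 * cos(15x) * d/dx(15x)
= 7 * 15 * cos(15x)
= 105 * cos(15x)
Evaluate at x = 0:
= 105 * cos(0)
= 105 * 1
= 105

105


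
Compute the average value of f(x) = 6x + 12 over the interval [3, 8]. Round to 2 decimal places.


Average value = 1/(b-a) * integral from a to b of f(x) dx
First compute the integral of 6x + 12:
F(x) = 3x^2 + 12x
F(8) = 3 * 64 + 12 * 8 = 288
F(3) = 3 * 9 + 12 * 3 = 63
Integral = 288 - 63 = 225
Average = 225 / (8 - 3) = 225 / 5
= 45 = 45.00

45.00


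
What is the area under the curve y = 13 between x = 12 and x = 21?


The area under a constant function y = 13 is a rectangle.
Width = 21 - 12 = 9
Height = 13
Area = width * height
= 9 * 13
= 117

117


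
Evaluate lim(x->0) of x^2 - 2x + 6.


Since polynomials are continuous, we use direct substitution.
lim(x->0) of x^2 - 2x + 6
= 1 * 0^2 - 2 * 0 + 6
= 0 + 0 + 6
= 6

6


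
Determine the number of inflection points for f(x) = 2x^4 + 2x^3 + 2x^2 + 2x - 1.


Inflection points occur where f''(x) = 0 and concavity changes.
f(x) = 2x^4 + 2x^3 + 2x^2 + 2x - 1
f'(x) = 8x^3 + 6x^2 + 4x + 2
f''(x) = 24x^2 + 12x + 4
This is a quadratic in x. Use the discriminant to count real roots.
Discriminant = (12)^2 - 4 * 24 * 4
= 144 - 384
= -240
Since discriminant < 0, f''(x) = 0 has no real solutions.
Number of inflection points: 0

0


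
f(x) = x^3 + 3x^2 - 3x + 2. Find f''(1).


First derivative:
f'(x) = 3x^2 + 6x - 3
Second derivative:
f''(x) = 6x + 6
Substitute x = 1:
f''(1) = 6 * 1 + 6
= 6 + 6
= 12

12


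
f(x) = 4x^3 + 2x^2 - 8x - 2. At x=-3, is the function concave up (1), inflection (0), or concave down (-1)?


Concavity is determined by the sign of f''(x).
f(x) = 4x^3 + 2x^2 - 8x - 2
f'(x) = 12x^2 + 4x - 8
f''(x) = 24x + 4
f''(-3) = 24 * (-3) + 4
= -72 + 4
= -68
Since f''(-3) < 0, the function is concave down (-1)

-1


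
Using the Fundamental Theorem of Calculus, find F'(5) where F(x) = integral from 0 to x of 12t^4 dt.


By the Fundamental Theorem of Calculus (Part 1):
If F(x) = integral from 0 to x of f(t) dt, then F'(x) = f(x)
Here f(t) = 12t^4
So F'(x) = 12x^4
Evaluate at x = 5:
F'(5) = 12 * 5^4
= 12 * 625
= 7500

7500


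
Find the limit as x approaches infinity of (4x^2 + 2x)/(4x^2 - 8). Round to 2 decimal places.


For limits at infinity with equal-degree polynomials,
we compare leading coefficients.
Numerator leading term: 4x^2
Denominator leading term: 4x^2
Divide both by x^2:
lim = (4 + 2/x) / (4 - 8/x^2)
As x -> infinity, the 1/x and 1/x^2 terms vanish:
= 4/4 = 1 = 1.00

1.00


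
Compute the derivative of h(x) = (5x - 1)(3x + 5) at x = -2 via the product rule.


Let u(x) = 5x - 1 and v(x) = 3x + 5
u'(x) = 5
v'(x) = 3
Product rule: h'(x) = u'(x)*v(x) + u(x)*v'(x)
= 5 * (3x + 5) + (5x - 1) * 3
At x = -2:
u(-2) = 5 * (-2) - 1 = -11
v(-2) = 3 * (-2) + 5 = -1
h'(-2) = 5 * (-1) + (-11) * 3
= -5 - 33
= -38

-38


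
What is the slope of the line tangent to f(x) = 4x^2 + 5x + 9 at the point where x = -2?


The slope of the tangent line equals f'(x) at the point.
f(x) = 4x^2 + 5x + 9
f'(x) = 8x + 5
At x = -2:
f'(-2) = 8 * (-2) + 5
= -16 + 5
= -11

-11


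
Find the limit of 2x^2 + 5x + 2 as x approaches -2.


Since polynomials are continuous, we use direct substitution.
lim(x->-2) of 2x^2 + 5x + 2
= 2 * (-2)^2 + 5 * (-2) + 2
= 8 - 10 + 2
= 0

0


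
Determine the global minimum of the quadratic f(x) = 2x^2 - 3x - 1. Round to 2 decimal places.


For a quadratic f(x) = ax^2 + bx + c with a > 0, the minimum is at the vertex.
Vertex x-coordinate: x = -b/(2a)
x = -(-3) / (2 * 2)
x = 3/4
Substitute back to find the minimum value:
f(3/4) = 2 * (3/4)^2 - 3 * (3/4) - 1
= 9/8 - 9/4 - 1
= -17/8 ≈ -2.13

-2.13


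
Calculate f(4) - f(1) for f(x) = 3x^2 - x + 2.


Net change = f(b) - f(a)
f(x) = 3x^2 - x + 2
Compute f(4):
f(4) = 3 * 4^2 - 1 * 4 + 2
= 48 - 4 + 2
= 46
Compute f(1):
f(1) = 3 * 1^2 - 1 * 1 + 2
= 3 - 1 + 2
= 4
Net change = 46 - 4 = 42

42


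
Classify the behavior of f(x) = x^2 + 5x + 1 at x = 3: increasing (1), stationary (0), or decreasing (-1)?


Compute f'(x) to determine behavior:
f'(x) = 2x + 5
f'(3) = 2 * 3 + 5
= 6 + 5
= 11
Since f'(3) > 0, the function is increasing (1)

1


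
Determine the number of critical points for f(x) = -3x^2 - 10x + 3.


Find where f'(x) = 0:
f'(x) = -6x - 10
Set f'(x) = 0:
-6x - 10 = 0
x = 10 / (-6) = -5/3
This is a linear equation in x, so there is exactly one solution.
Number of critical points: 1

1


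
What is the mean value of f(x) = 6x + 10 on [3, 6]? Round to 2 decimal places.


Average value = 1/(b-a) * integral from a to b of f(x) dx
First compute the integral of 6x + 10:
F(x) = 3x^2 + 10x
F(6) = 3 * 36 + 10 * 6 = 168
F(3) = 3 * 9 + 10 * 3 = 57
Integral = 168 - 57 = 111
Average = 111 / (6 - 3) = 111 / 3
= 37 = 37.00

37.00


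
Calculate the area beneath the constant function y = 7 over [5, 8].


The area under a constant function y = 7 is a rectangle.
Width = 8 - 5 = 3
Height = 7
Area = width * height
= 3 * 7
= 21

21


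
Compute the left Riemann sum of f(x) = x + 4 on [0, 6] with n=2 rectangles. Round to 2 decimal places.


Left Riemann sum uses left endpoints of each subinterval.
Interval: [0, 6], n = 2
dx = (6 - 0) / 2 = 3
Left endpoints: [0, 3]
f values: [4, 7]
Sum = dx * (sum of f values)
= 3 * 11
= 33 = 33.00

33.00


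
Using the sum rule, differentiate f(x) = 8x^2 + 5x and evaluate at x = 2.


Differentiate term by term using power and sum rules:
f(x) = 8x^2 + 5x
f'(x) = 16x + 5
Substitute x = 2:
f'(2) = 16 * 2 + 5
= 32 + 5
= 37

37


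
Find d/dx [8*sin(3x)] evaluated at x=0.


Apply the chain rule to differentiate 8*sin(3x):
d/dx [8*sin(3x)]
= 8 * cos(3x) * d/dx(3x)
= 8 * 3 * cos(3x)
= 24 * cos(3x)
Evaluate at x = 0:
= 24 * cos(0)
= 24 * 1
= 24

24


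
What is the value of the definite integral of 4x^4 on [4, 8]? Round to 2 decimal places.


Find the antiderivative of 4x^4:
F(x) = 4/5 * x^5
Apply the Fundamental Theorem of Calculus:
F(8) - F(4)
= 4/5 * 8^5 - 4/5 * 4^5
= 4/5 * (32768 - 1024)
= 4/5 * 31744
= 126976/5 = 25395.20

25395.20


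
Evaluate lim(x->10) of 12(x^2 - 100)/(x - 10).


Direct substitution gives 0/0, so we factor the numerator.
Factor: 12(x^2 - 100) = 12 * (x - 10)(x + 10)
Cancel the common factor (x - 10):
12(x^2 - 100)/(x - 10) = 12 * (x + 10)
Now substitute x = 10:
= 12 * (10 + 10) = 240

240


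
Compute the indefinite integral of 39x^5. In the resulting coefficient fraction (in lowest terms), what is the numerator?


Apply the power rule for integration:
integral of ax^n dx = a/(n+1) * x^(n+1) + C
integral of 39x^5 dx
= 39/6 * x^6 + C
= 13/2 * x^6 + C
The coefficient in lowest terms is 13/2, and its numerator is 13

13


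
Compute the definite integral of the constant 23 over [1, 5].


The integral of a constant k over [a, b] equals k * (b - a).
integral from 1 to 5 of 23 dx
= 23 * (5 - 1)
= 23 * 4
= 92

92


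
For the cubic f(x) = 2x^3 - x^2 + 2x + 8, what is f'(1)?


Differentiate f(x) = 2x^3 - x^2 + 2x + 8 term by term:
f'(x) = 6x^2 - 2x + 2
Substitute x = 1:
f'(1) = 6 * 1^2 - 2 * 1 + 2
= 6 - 2 + 2
= 6

6


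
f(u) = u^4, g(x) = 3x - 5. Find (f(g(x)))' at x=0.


Using the chain rule: (f(g(x)))' = f'(g(x)) * g'(x)
First, find g(0):
g(0) = 3 * 0 - 5 = -5
Next, f'(u) = 4u^3
And g'(x) = 3
So f'(g(0)) * g'(0)
= 4 * (-5)^3 * 3
= 4 * (-125) * 3
= -1500

-1500


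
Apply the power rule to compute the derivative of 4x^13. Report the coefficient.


We apply the power rule: d/dx [ax^n] = a*n * x^(n-1)
d/dx [4x^13]
= 4 * 13 * x^(13-1)
= 52x^12
The coefficient is 52

52


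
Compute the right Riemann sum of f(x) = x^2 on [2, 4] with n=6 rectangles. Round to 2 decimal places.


Right Riemann sum uses right endpoints of each subinterval.
Interval: [2, 4], n = 6
dx = (4 - 2) / 6 = 1/3
Right endpoints: [7/3, 8/3, 3, 10/3, 11/3, 4]
f values: [49/9, 64/9, 9, 100/9, 121/9, 16]
Sum = dx * (sum of f values)
= 1/3 * 559/9
= 559/27 ≈ 20.70

20.70


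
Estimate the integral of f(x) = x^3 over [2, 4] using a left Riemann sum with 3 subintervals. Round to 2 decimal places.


Left Riemann sum uses left endpoints of each subinterval.
Interval: [2, 4], n = 3
dx = (4 - 2) / 3 = 2/3
Left endpoints: [2, 8/3, 10/3]
f values: [8, 512/27, 1000/27]
Sum = dx * (sum of f values)
= 2/3 * 64
= 128/3 ≈ 42.67

42.67


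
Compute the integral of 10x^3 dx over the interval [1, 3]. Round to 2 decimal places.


Find the antiderivative of 10x^3:
F(x) = 10/4 * x^4
Apply the Fundamental Theorem of Calculus:
F(3) - F(1)
= 10/4 * 3^4 - 10/4 * 1^4
= 10/4 * (81 - 1)
= 10/4 * 80
= 200 = 200.00

200.00


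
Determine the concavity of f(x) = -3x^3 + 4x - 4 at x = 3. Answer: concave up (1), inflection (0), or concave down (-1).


Concavity is determined by the sign of f''(x).
f(x) = -3x^3 + 4x - 4
f'(x) = -9x^2 + 4
f''(x) = -18x
f''(3) = -18 * 3 + 0
= -54 + 0
= -54
Since f''(3) < 0, the function is concave down (-1)

-1


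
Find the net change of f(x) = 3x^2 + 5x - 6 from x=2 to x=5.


Net change = f(b) - f(a)
f(x) = 3x^2 + 5x - 6
Compute f(5):
f(5) = 3 * 5^2 + 5 * 5 - 6
= 75 + 25 - 6
= 94
Compute f(2):
f(2) = 3 * 2^2 + 5 * 2 - 6
= 12 + 10 - 6
= 16
Net change = 94 - 16 = 78

78


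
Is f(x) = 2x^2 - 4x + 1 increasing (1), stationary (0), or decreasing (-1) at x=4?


Compute f'(x) to determine behavior:
f'(x) = 4x - 4
f'(4) = 4 * 4 - 4
= 16 - 4
= 12
Since f'(4) > 0, the function is increasing (1)

1


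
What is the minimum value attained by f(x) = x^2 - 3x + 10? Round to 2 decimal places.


For a quadratic f(x) = ax^2 + bx + c with a > 0, the minimum is at the vertex.
Vertex x-coordinate: x = -b/(2a)
x = -(-3) / (2 * 1)
x = 3/2
Substitute back to find the minimum value:
f(3/2) = 1 * (3/2)^2 - 3 * (3/2) + 10
= 9/4 - 9/2 + 10
= 31/4 = 7.75

7.75


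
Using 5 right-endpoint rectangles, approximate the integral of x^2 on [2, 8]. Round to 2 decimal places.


Right Riemann sum uses right endpoints of each subinterval.
Interval: [2, 8], n = 5
dx = (8 - 2) / 5 = 6/5
Right endpoints: [16/5, 22/5, 28/5, 34/5, 8]
f values: [256/25, 484/25, 784/25, 1156/25, 64]
Sum = dx * (sum of f values)
= 6/5 * 856/5
= 5136/25 = 205.44

205.44


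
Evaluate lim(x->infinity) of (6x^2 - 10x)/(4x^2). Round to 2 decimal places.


For limits at infinity with equal-degree polynomials,
we compare leading coefficients.
Numerator leading term: 6x^2
Denominator leading term: 4x^2
Divide both by x^2:
lim = (6 - 10/x) / (4)
As x -> infinity, the 1/x and 1/x^2 terms vanish:
= 6/4 = 3/2 = 1.50

1.50


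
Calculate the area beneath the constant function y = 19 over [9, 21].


The area under a constant function y = 19 is a rectangle.
Width = 21 - 9 = 12
Height = 19
Area = width * height
= 12 * 19
= 228

228


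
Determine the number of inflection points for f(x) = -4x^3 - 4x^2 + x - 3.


Inflection points occur where f''(x) = 0 and concavity changes.
f(x) = -4x^3 - 4x^2 + x - 3
f'(x) = -12x^2 - 8x + 1
f''(x) = -24x - 8
Set f''(x) = 0:
-24x - 8 = 0
x = 8 / (-24) = -1/3
Since f''(x) is linear (degree 1), it changes sign at this point.
Therefore there is exactly 1 inflection point.

1


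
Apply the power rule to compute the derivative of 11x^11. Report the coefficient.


We apply the power rule: d/dx [ax^n] = a*n * x^(n-1)
d/dx [11x^11]
= 11 * 11 * x^(11-1)
= 121x^10
The coefficient is 121

121


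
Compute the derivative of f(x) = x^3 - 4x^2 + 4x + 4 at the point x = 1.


Differentiate f(x) = x^3 - 4x^2 + 4x + 4 term by term:
f'(x) = 3x^2 - 8x + 4
Substitute x = 1:
f'(1) = 3 * 1^2 - 8 * 1 + 4
= 3 - 8 + 4
= -1

-1


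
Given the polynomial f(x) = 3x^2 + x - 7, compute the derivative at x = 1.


Differentiate term by term using power and sum rules:
f(x) = 3x^2 + x - 7
f'(x) = 6x + 1
Substitute x = 1:
f'(1) = 6 * 1 + 1
= 6 + 1
= 7

7


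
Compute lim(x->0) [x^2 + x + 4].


Since polynomials are continuous, we use direct substitution.
lim(x->0) of x^2 + x + 4
= 1 * 0^2 + 1 * 0 + 4
= 0 + 0 + 4
= 4

4


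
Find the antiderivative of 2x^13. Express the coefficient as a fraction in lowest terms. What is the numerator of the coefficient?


Apply the power rule for integration:
integral of ax^n dx = a/(n+1) * x^(n+1) + C
integral of 2x^13 dx
= 2/14 * x^14 + C
= 1/7 * x^14 + C
The coefficient in lowest terms is 1/7, and its numerator is 1

1


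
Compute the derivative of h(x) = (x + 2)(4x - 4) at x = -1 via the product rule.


Let u(x) = x + 2 and v(x) = 4x - 4
u'(x) = 1
v'(x) = 4
Product rule: h'(x) = u'(x)*v(x) + u(x)*v'(x)
= 1 * (4x - 4) + (x + 2) * 4
At x = -1:
u(-1) = 1 * (-1) + 2 = 1
v(-1) = 4 * (-1) - 4 = -8
h'(-1) = 1 * (-8) + 1 * 4
= -8 + 4
= -4

-4


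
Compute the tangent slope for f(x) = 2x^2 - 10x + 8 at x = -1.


The slope of the tangent line equals f'(x) at the point.
f(x) = 2x^2 - 10x + 8
f'(x) = 4x - 10
At x = -1:
f'(-1) = 4 * (-1) - 10
= -4 - 10
= -14

-14


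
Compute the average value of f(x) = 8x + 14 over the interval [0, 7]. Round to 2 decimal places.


Average value = 1/(b-a) * integral from a to b of f(x) dx
First compute the integral of 8x + 14:
F(x) = 4x^2 + 14x
F(7) = 4 * 49 + 14 * 7 = 294
F(0) = 4 * 0 + 14 * 0 = 0
Integral = 294 - 0 = 294
Average = 294 / (7 - 0) = 294 / 7
= 42 = 42.00

42.00


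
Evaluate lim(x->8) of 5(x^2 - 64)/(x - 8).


Direct substitution gives 0/0, so we factor the numerator.
Factor: 5(x^2 - 64) = 5 * (x - 8)(x + 8)
Cancel the common factor (x - 8):
5(x^2 - 64)/(x - 8) = 5 * (x + 8)
Now substitute x = 8:
= 5 * (8 + 8) = 80

80


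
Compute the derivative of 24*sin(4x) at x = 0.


Apply the chain rule to differentiate 24*sin(4x):
d/dx [24*sin(4x)]
= 24 * cos(4x) * d/dx(4x)
= 24 * 4 * cos(4x)
= 96 * cos(4x)
Evaluate at x = 0:
= 96 * cos(0)
= 96 * 1
= 96

96


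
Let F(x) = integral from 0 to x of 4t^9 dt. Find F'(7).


By the Fundamental Theorem of Calculus (Part 1):
If F(x) = integral from 0 to x of f(t) dt, then F'(x) = f(x)
Here f(t) = 4t^9
So F'(x) = 4x^9
Evaluate at x = 7:
F'(7) = 4 * 7^9
= 4 * 40353607
= 161414428

161414428


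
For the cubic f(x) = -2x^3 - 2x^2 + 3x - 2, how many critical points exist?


Find where f'(x) = 0:
f(x) = -2x^3 - 2x^2 + 3x - 2
f'(x) = -6x^2 - 4x + 3
This is a quadratic in x. Use the discriminant to count real roots.
Discriminant = (-4)^2 - 4 * (-6) * 3
= 16 - (-72)
= 88
Since discriminant > 0, f'(x) = 0 has 2 real solutions.
Number of critical points: 2

2


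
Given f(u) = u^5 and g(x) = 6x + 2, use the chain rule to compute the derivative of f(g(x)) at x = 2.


Using the chain rule: (f(g(x)))' = f'(g(x)) * g'(x)
First, find g(2):
g(2) = 6 * 2 + 2 = 14
Next, f'(u) = 5u^4
And g'(x) = 6
So f'(g(2)) * g'(2)
= 5 * 14^4 * 6
= 5 * 38416 * 6
= 1152480

1152480


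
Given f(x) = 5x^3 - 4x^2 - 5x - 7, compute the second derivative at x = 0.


First derivative:
f'(x) = 15x^2 - 8x - 5
Second derivative:
f''(x) = 30x - 8
Substitute x = 0:
f''(0) = 30 * 0 - 8
= 0 - 8
= -8

-8


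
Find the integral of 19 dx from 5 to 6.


The integral of a constant k over [a, b] equals k * (b - a).
integral from 5 to 6 of 19 dx
= 19 * (6 - 5)
= 19 * 1
= 19

19


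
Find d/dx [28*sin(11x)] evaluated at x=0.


Apply the chain rule to differentiate 28*sin(11x):
d/dx [28*sin(11x)]
= 28 * cos(11x) * d/dx(11x)
= 28 * 11 * cos(11x)
= 308 * cos(11x)
Evaluate at x = 0:
= 308 * cos(0)
= 308 * 1
= 308

308


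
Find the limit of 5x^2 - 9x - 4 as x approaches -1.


Since polynomials are continuous, we use direct substitution.
lim(x->-1) of 5x^2 - 9x - 4
= 5 * (-1)^2 - 9 * (-1) - 4
= 5 + 9 - 4
= 10

10


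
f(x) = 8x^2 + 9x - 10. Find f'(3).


Differentiate term by term using power and sum rules:
f(x) = 8x^2 + 9x - 10
f'(x) = 16x + 9
Substitute x = 3:
f'(3) = 16 * 3 + 9
= 48 + 9
= 57

57


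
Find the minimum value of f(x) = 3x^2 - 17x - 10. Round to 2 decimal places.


For a quadratic f(x) = ax^2 + bx + c with a > 0, the minimum is at the vertex.
Vertex x-coordinate: x = -b/(2a)
x = -(-17) / (2 * 3)
x = 17/6
Substitute back to find the minimum value:
f(17/6) = 3 * (17/6)^2 - 17 * (17/6) - 10
= 289/12 - 289/6 - 10
= -409/12 ≈ -34.08

-34.08


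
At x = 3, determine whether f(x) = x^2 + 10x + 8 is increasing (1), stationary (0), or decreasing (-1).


Compute f'(x) to determine behavior:
f'(x) = 2x + 10
f'(3) = 2 * 3 + 10
= 6 + 10
= 16
Since f'(3) > 0, the function is increasing (1)

1


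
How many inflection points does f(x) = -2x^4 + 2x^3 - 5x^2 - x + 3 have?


Inflection points occur where f''(x) = 0 and concavity changes.
f(x) = -2x^4 + 2x^3 - 5x^2 - x + 3
f'(x) = -8x^3 + 6x^2 - 10x - 1
f''(x) = -24x^2 + 12x - 10
This is a quadratic in x. Use the discriminant to count real roots.
Discriminant = (12)^2 - 4 * (-24) * (-10)
= 144 - 960
= -816
Since discriminant < 0, f''(x) = 0 has no real solutions.
Number of inflection points: 0

0


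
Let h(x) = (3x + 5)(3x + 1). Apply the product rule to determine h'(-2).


Let u(x) = 3x + 5 and v(x) = 3x + 1
u'(x) = 3
v'(x) = 3
Product rule: h'(x) = u'(x)*v(x) + u(x)*v'(x)
= 3 * (3x + 1) + (3x + 5) * 3
At x = -2:
u(-2) = 3 * (-2) + 5 = -1
v(-2) = 3 * (-2) + 1 = -5
h'(-2) = 3 * (-5) + (-1) * 3
= -15 - 3
= -18

-18


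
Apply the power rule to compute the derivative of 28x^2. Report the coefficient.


We apply the power rule: d/dx [ax^n] = a*n * x^(n-1)
d/dx [28x^2]
= 28 * 2 * x^(2-1)
= 56x
The coefficient is 56

56


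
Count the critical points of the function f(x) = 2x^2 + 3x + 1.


Find where f'(x) = 0:
f'(x) = 4x + 3
Set f'(x) = 0:
4x + 3 = 0
x = -3 / 4 = -3/4
This is a linear equation in x, so there is exactly one solution.
Number of critical points: 1

1


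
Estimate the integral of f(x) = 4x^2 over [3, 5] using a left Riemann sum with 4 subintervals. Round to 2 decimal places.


Left Riemann sum uses left endpoints of each subinterval.
Interval: [3, 5], n = 4
dx = (5 - 3) / 4 = 1/2
Left endpoints: [3, 7/2, 4, 9/2]
f values: [36, 49, 64, 81]
Sum = dx * (sum of f values)
= 1/2 * 230
= 115 = 115.00

115.00


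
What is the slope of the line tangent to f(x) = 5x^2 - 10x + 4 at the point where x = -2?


The slope of the tangent line equals f'(x) at the point.
f(x) = 5x^2 - 10x + 4
f'(x) = 10x - 10
At x = -2:
f'(-2) = 10 * (-2) - 10
= -20 - 10
= -30

-30


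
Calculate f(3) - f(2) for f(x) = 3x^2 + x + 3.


Net change = f(b) - f(a)
f(x) = 3x^2 + x + 3
Compute f(3):
f(3) = 3 * 3^2 + 1 * 3 + 3
= 27 + 3 + 3
= 33
Compute f(2):
f(2) = 3 * 2^2 + 1 * 2 + 3
= 12 + 2 + 3
= 17
Net change = 33 - 17 = 16

16


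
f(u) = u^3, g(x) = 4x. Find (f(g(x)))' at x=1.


Using the chain rule: (f(g(x)))' = f'(g(x)) * g'(x)
First, find g(1):
g(1) = 4 * 1 + 0 = 4
Next, f'(u) = 3u^2
And g'(x) = 4
So f'(g(1)) * g'(1)
= 3 * 4^2 * 4
= 3 * 16 * 4
= 192

192


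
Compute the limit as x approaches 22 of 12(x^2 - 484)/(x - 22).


Direct substitution gives 0/0, so we factor the numerator.
Factor: 12(x^2 - 484) = 12 * (x - 22)(x + 22)
Cancel the common factor (x - 22):
12(x^2 - 484)/(x - 22) = 12 * (x + 22)
Now substitute x = 22:
= 12 * (22 + 22) = 528

528


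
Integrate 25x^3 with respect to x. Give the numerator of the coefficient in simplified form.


Apply the power rule for integration:
integral of ax^n dx = a/(n+1) * x^(n+1) + C
integral of 25x^3 dx
= 25/4 * x^4 + C
The coefficient in lowest terms is 25/4, and its numerator is 25

25


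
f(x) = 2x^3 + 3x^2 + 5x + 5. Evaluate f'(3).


Differentiate f(x) = 2x^3 + 3x^2 + 5x + 5 term by term:
f'(x) = 6x^2 + 6x + 5
Substitute x = 3:
f'(3) = 6 * 3^2 + 6 * 3 + 5
= 54 + 18 + 5
= 77

77


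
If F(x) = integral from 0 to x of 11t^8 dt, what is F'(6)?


By the Fundamental Theorem of Calculus (Part 1):
If F(x) = integral from 0 to x of f(t) dt, then F'(x) = f(x)
Here f(t) = 11t^8
So F'(x) = 11x^8
Evaluate at x = 6:
F'(6) = 11 * 6^8
= 11 * 1679616
= 18475776

18475776


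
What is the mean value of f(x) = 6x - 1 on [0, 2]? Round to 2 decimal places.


Average value = 1/(b-a) * integral from a to b of f(x) dx
First compute the integral of 6x - 1:
F(x) = 3x^2 - x
F(2) = 3 * 4 - 1 * 2 = 10
F(0) = 3 * 0 - 1 * 0 = 0
Integral = 10 - 0 = 10
Average = 10 / (2 - 0) = 10 / 2
= 5 = 5.00

5.00


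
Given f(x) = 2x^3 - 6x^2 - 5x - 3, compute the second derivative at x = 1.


First derivative:
f'(x) = 6x^2 - 12x - 5
Second derivative:
f''(x) = 12x - 12
Substitute x = 1:
f''(1) = 12 * 1 - 12
= 12 - 12
= 0

0


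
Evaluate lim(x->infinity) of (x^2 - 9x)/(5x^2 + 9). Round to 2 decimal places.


For limits at infinity with equal-degree polynomials,
we compare leading coefficients.
Numerator leading term: x^2
Denominator leading term: 5x^2
Divide both by x^2:
lim = (1 - 9/x) / (5 + 9/x^2)
As x -> infinity, the 1/x and 1/x^2 terms vanish:
= 1/5 = 0.20

0.20


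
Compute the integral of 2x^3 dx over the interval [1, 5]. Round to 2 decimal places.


Find the antiderivative of 2x^3:
F(x) = 2/4 * x^4
Apply the Fundamental Theorem of Calculus:
F(5) - F(1)
= 2/4 * 5^4 - 2/4 * 1^4
= 2/4 * (625 - 1)
= 2/4 * 624
= 312 = 312.00

312.00


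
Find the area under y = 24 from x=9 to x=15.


The area under a constant function y = 24 is a rectangle.
Width = 15 - 9 = 6
Height = 24
Area = width * height
= 6 * 24
= 144

144


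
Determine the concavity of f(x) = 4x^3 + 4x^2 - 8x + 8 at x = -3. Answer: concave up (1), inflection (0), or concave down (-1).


Concavity is determined by the sign of f''(x).
f(x) = 4x^3 + 4x^2 - 8x + 8
f'(x) = 12x^2 + 8x - 8
f''(x) = 24x + 8
f''(-3) = 24 * (-3) + 8
= -72 + 8
= -64
Since f''(-3) < 0, the function is concave down (-1)

-1


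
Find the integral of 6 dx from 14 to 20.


The integral of a constant k over [a, b] equals k * (b - a).
integral from 14 to 20 of 6 dx
= 6 * (20 - 14)
= 6 * 6
= 36

36


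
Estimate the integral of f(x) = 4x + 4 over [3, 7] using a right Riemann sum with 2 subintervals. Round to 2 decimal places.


Right Riemann sum uses right endpoints of each subinterval.
Interval: [3, 7], n = 2
dx = (7 - 3) / 2 = 2
Right endpoints: [5, 7]
f values: [24, 32]
Sum = dx * (sum of f values)
= 2 * 56
= 112 = 112.00

112.00
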